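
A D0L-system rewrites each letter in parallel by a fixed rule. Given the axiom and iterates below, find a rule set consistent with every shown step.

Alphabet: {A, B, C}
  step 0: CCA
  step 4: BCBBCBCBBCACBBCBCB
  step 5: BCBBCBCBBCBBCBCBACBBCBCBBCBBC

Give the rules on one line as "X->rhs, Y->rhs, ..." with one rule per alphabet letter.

  step 4 ⇒ step 5: BCBBCBCBBCACBBCBCB ⇒ BC·B·BC·BC·B·BC·B·BC·BC·B·AC·B·BC·BC·B·BC·B·BC
    A ↦ AC
    B ↦ BC
    C ↦ B

A->AC, B->BC, C->B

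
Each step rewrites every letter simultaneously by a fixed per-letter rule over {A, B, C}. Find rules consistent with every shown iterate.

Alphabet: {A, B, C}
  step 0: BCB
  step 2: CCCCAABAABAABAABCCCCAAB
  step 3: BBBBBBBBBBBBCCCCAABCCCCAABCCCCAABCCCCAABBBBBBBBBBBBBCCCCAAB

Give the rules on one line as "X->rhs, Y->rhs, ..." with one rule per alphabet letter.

A->CC, B->AAB, C->BBB

  step 2 ⇒ step 3: CCCCAABAABAABAABCCCCAAB ⇒ BBB·BBB·BBB·BBB·CC·CC·AAB·CC·CC·AAB·CC·CC·AAB·CC·CC·AAB·BBB·BBB·BBB·BBB·CC·CC·AAB
    A ↦ CC
    B ↦ AAB
    C ↦ BBB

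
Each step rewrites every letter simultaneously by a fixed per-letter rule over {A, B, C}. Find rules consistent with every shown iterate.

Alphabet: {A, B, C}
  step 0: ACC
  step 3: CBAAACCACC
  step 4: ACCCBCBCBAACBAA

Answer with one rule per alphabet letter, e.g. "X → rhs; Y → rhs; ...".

A->CB, B->CC, C->A

  step 3 ⇒ step 4: CBAAACCACC ⇒ A·CC·CB·CB·CB·A·A·CB·A·A
    A ↦ CB
    B ↦ CC
    C ↦ A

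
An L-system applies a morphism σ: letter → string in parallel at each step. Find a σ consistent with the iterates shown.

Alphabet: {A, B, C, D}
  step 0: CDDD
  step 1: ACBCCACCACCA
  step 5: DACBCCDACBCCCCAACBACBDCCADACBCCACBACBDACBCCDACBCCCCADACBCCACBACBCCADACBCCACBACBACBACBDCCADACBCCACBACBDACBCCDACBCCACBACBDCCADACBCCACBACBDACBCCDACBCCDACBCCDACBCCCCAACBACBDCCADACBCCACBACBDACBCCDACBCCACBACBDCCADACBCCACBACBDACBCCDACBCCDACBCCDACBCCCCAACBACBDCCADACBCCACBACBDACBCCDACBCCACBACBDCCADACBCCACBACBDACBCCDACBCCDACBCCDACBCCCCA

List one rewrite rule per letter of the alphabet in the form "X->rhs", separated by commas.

A->D, B->CC, C->ACB, D->CCA

  step 0 ⇒ step 1: CDDD ⇒ ACB·CCA·CCA·CCA
    C ↦ ACB
    D ↦ CCA
    A ↦ D  (constrained at step 1)
    B ↦ CC  (constrained at step 1)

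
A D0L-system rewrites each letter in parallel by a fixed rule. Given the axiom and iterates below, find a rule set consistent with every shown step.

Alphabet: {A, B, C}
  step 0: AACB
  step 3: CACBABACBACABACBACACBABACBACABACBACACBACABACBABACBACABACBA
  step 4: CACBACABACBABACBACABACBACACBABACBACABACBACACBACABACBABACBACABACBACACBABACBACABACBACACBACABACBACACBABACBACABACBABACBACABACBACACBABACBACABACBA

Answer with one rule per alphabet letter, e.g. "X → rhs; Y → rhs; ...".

  step 3 ⇒ step 4: CACBABACBACABACBACACBABACBACABACBACACBACABACBABACBACABACBA ⇒ CA·CBA·CA·BA·CBA·BA·CBA·CA·BA·CBA·CA·CBA·BA·CBA·CA·BA·CBA·CA·CBA·CA·BA·CBA·BA·CBA·CA·BA·CBA·CA·CBA·BA·CBA·CA·BA·CBA·CA·CBA·CA·BA·CBA·CA·CBA·BA·CBA·CA·BA·CBA·BA·CBA·CA·BA·CBA·CA·CBA·BA·CBA·CA·BA·CBA
    A ↦ CBA
    B ↦ BA
    C ↦ CA

A->CBA, B->BA, C->CA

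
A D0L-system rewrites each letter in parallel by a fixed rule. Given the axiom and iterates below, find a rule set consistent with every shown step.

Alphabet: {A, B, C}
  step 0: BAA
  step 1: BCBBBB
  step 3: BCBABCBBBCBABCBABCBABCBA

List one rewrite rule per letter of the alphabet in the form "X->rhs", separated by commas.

A->BB, B->BC, C->BA

  step 0 ⇒ step 1: BAA ⇒ BC·BB·BB
    A ↦ BB
    B ↦ BC
    C ↦ BA  (constrained at step 1)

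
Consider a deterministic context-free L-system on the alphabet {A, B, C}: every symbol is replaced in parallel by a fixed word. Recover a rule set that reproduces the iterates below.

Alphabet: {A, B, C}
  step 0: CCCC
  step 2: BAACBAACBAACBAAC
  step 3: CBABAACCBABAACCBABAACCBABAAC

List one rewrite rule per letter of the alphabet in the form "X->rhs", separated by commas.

  step 2 ⇒ step 3: BAACBAACBAACBAAC ⇒ C·BA·BA·AC·C·BA·BA·AC·C·BA·BA·AC·C·BA·BA·AC
    A ↦ BA
    B ↦ C
    C ↦ AC

A->BA, B->C, C->AC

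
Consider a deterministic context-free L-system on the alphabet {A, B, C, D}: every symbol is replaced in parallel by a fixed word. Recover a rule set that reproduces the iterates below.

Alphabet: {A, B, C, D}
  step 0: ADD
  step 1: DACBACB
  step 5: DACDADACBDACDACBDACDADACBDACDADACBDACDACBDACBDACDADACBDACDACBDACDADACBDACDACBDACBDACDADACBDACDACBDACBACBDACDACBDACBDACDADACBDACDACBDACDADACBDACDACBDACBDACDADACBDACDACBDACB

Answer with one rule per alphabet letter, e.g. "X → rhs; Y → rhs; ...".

A->D, B->AD, C->ACD, D->ACB

  step 0 ⇒ step 1: ADD ⇒ D·ACB·ACB
    A ↦ D
    D ↦ ACB
    B ↦ AD  (constrained at step 1)
    C ↦ ACD  (constrained at step 1)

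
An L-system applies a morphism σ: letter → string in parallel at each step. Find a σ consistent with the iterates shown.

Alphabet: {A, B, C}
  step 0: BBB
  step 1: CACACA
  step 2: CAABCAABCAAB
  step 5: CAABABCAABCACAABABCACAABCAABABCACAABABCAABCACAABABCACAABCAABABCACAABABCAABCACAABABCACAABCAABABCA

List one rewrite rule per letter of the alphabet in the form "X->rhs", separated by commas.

  step 1 ⇒ step 2: CACACA ⇒ CA·AB·CA·AB·CA·AB
    A ↦ AB
    C ↦ CA
  step 0 ⇒ step 1: BBB ⇒ CA·CA·CA
    B ↦ CA

A->AB, B->CA, C->CA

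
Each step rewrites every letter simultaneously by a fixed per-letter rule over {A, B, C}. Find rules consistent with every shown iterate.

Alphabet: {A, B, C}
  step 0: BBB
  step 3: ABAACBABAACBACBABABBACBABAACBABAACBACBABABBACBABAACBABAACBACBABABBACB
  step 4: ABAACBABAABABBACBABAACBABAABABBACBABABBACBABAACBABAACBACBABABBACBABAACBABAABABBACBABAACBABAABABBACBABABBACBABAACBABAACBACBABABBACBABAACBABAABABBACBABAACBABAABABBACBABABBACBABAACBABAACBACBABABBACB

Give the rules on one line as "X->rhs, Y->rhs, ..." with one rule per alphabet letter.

  step 3 ⇒ step 4: ABAACBABAACBACBABABBACBABAACBABAACBACBABABBACBABAACBABAACBACBABABBACB ⇒ ABA·ACB·ABA·ABA·BB·ACB·ABA·ACB·ABA·ABA·BB·ACB·ABA·BB·ACB·ABA·ACB·ABA·ACB·ACB·ABA·BB·ACB·ABA·ACB·ABA·ABA·BB·ACB·ABA·ACB·ABA·ABA·BB·ACB·ABA·BB·ACB·ABA·ACB·ABA·ACB·ACB·ABA·BB·ACB·ABA·ACB·ABA·ABA·BB·ACB·ABA·ACB·ABA·ABA·BB·ACB·ABA·BB·ACB·ABA·ACB·ABA·ACB·ACB·ABA·BB·ACB
    A ↦ ABA
    B ↦ ACB
    C ↦ BB

A->ABA, B->ACB, C->BB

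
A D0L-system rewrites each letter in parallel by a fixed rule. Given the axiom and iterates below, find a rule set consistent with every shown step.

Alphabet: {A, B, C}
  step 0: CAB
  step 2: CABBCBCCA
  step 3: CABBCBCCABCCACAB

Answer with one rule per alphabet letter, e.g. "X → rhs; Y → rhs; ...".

A->B, B->BC, C->CA

  step 2 ⇒ step 3: CABBCBCCA ⇒ CA·B·BC·BC·CA·BC·CA·CA·B
    A ↦ B
    B ↦ BC
    C ↦ CA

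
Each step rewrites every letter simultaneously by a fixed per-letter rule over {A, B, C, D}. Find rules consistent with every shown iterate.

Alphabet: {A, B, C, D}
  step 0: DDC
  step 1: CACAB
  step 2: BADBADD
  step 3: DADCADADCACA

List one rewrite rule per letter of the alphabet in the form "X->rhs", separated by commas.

A->AD, B->D, C->B, D->CA

  step 2 ⇒ step 3: BADBADD ⇒ D·AD·CA·D·AD·CA·CA
    A ↦ AD
    B ↦ D
    D ↦ CA
  step 0 ⇒ step 1: DDC ⇒ CA·CA·B
    C ↦ B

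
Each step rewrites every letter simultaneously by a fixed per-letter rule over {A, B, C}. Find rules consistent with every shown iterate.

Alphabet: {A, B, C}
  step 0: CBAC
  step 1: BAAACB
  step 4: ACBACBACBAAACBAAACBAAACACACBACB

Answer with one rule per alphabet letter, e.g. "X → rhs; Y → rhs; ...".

  step 0 ⇒ step 1: CBAC ⇒ B·AA·AC·B
    A ↦ AC
    B ↦ AA
    C ↦ B

A->AC, B->AA, C->B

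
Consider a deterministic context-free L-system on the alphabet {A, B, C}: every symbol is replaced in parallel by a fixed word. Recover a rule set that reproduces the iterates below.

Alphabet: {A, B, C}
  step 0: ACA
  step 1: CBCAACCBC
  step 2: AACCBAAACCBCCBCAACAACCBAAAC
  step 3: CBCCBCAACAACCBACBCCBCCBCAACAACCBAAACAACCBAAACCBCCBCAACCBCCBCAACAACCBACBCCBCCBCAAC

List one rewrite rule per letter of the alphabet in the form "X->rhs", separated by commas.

  step 2 ⇒ step 3: AACCBAAACCBCCBCAACAACCBAAAC ⇒ CBC·CBC·AAC·AAC·CBA·CBC·CBC·CBC·AAC·AAC·CBA·AAC·AAC·CBA·AAC·CBC·CBC·AAC·CBC·CBC·AAC·AAC·CBA·CBC·CBC·CBC·AAC
    A ↦ CBC
    B ↦ CBA
    C ↦ AAC

A->CBC, B->CBA, C->AAC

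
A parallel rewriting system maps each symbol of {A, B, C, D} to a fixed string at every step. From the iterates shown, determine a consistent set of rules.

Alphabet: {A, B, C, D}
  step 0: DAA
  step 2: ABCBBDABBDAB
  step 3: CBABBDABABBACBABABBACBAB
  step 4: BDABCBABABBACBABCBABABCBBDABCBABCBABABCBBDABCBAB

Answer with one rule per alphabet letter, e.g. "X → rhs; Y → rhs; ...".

A->CB, B->AB, C->BD, D->BA

  step 3 ⇒ step 4: CBABBDABABBACBABABBACBAB ⇒ BD·AB·CB·AB·AB·BA·CB·AB·CB·AB·AB·CB·BD·AB·CB·AB·CB·AB·AB·CB·BD·AB·CB·AB
    A ↦ CB
    B ↦ AB
    C ↦ BD
    D ↦ BA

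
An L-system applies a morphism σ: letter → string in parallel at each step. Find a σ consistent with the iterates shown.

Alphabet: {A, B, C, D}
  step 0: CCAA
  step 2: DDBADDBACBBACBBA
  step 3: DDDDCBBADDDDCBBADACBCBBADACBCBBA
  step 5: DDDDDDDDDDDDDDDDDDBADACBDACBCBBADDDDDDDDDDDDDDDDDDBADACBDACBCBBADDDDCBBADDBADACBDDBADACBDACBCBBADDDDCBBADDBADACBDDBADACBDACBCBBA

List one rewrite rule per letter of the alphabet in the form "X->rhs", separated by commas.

A->BA, B->CB, C->DA, D->DD

  step 2 ⇒ step 3: DDBADDBACBBACBBA ⇒ DD·DD·CB·BA·DD·DD·CB·BA·DA·CB·CB·BA·DA·CB·CB·BA
    A ↦ BA
    B ↦ CB
    C ↦ DA
    D ↦ DD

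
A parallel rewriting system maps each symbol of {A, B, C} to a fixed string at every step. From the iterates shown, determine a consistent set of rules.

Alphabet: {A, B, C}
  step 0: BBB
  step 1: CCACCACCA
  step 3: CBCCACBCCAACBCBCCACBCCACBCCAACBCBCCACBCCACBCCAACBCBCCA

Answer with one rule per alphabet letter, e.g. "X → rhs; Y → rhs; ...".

  step 0 ⇒ step 1: BBB ⇒ CCA·CCA·CCA
    B ↦ CCA
    A ↦ ACB  (constrained at step 1)
    C ↦ CB  (constrained at step 1)

A->ACB, B->CCA, C->CB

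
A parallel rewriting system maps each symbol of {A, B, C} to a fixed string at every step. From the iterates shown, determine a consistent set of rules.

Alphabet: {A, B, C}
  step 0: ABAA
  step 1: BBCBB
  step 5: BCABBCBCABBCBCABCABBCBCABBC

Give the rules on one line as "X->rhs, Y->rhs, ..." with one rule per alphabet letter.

  step 0 ⇒ step 1: ABAA ⇒ B·BC·B·B
    A ↦ B
    B ↦ BC
    C ↦ A  (constrained at step 1)

A->B, B->BC, C->A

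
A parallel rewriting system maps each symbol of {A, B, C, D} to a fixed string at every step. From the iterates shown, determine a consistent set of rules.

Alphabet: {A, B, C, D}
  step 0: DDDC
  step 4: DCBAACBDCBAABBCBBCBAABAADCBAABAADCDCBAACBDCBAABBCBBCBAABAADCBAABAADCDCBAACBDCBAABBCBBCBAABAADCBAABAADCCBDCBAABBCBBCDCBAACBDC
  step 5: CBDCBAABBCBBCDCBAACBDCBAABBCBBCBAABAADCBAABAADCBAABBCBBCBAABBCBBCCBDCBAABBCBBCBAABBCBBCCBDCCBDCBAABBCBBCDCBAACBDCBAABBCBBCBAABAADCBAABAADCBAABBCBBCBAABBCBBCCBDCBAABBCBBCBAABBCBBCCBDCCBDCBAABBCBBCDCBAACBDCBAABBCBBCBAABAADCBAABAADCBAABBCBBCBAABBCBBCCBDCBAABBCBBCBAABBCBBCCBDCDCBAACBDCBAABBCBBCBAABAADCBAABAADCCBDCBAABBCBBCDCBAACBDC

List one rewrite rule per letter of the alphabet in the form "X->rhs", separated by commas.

  step 4 ⇒ step 5: DCBAACBDCBAABBCBBCBAABAADCBAABAADCDCBAACBDCBAABBCBBCBAABAADCBAABAADCDCBAACBDCBAABBCBBCBAABAADCBAABAADCCBDCBAABBCBBCDCBAACBDC ⇒ CB·DC·BAA·BBC·BBC·DC·BAA·CB·DC·BAA·BBC·BBC·BAA·BAA·DC·BAA·BAA·DC·BAA·BBC·BBC·BAA·BBC·BBC·CB·DC·BAA·BBC·BBC·BAA·BBC·BBC·CB·DC·CB·DC·BAA·BBC·BBC·DC·BAA·CB·DC·BAA·BBC·BBC·BAA·BAA·DC·BAA·BAA·DC·BAA·BBC·BBC·BAA·BBC·BBC·CB·DC·BAA·BBC·BBC·BAA·BBC·BBC·CB·DC·CB·DC·BAA·BBC·BBC·DC·BAA·CB·DC·BAA·BBC·BBC·BAA·BAA·DC·BAA·BAA·DC·BAA·BBC·BBC·BAA·BBC·BBC·CB·DC·BAA·BBC·BBC·BAA·BBC·BBC·CB·DC·DC·BAA·CB·DC·BAA·BBC·BBC·BAA·BAA·DC·BAA·BAA·DC·CB·DC·BAA·BBC·BBC·DC·BAA·CB·DC
    A ↦ BBC
    B ↦ BAA
    C ↦ DC
    D ↦ CB

A->BBC, B->BAA, C->DC, D->CB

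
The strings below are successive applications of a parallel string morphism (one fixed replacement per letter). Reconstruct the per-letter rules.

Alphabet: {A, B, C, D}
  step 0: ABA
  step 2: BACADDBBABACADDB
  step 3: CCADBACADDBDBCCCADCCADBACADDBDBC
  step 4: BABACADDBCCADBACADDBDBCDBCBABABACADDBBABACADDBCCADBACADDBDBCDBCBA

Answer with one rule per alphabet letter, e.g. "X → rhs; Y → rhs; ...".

A->CAD, B->C, C->BA, D->DB

  step 3 ⇒ step 4: CCADBACADDBDBCCCADCCADBACADDBDBC ⇒ BA·BA·CAD·DB·C·CAD·BA·CAD·DB·DB·C·DB·C·BA·BA·BA·CAD·DB·BA·BA·CAD·DB·C·CAD·BA·CAD·DB·DB·C·DB·C·BA
    A ↦ CAD
    B ↦ C
    C ↦ BA
    D ↦ DB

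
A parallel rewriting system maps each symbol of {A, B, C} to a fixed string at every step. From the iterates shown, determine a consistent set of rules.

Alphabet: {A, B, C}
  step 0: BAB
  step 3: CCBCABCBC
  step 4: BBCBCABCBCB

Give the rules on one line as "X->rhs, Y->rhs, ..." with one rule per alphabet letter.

  step 3 ⇒ step 4: CCBCABCBC ⇒ B·B·C·B·CAB·C·B·C·B
    A ↦ CAB
    B ↦ C
    C ↦ B

A->CAB, B->C, C->B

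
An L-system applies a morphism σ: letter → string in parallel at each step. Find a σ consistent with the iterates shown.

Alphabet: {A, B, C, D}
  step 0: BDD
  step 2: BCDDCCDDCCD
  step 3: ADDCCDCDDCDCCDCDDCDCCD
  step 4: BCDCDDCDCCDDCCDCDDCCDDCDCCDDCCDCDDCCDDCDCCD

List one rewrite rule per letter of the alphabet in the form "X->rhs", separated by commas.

  step 3 ⇒ step 4: ADDCCDCDDCDCCDCDDCDCCD ⇒ B·CD·CD·DC·DC·CD·DC·CD·CD·DC·CD·DC·DC·CD·DC·CD·CD·DC·CD·DC·DC·CD
    A ↦ B
    C ↦ DC
    D ↦ CD
  step 2 ⇒ step 3: BCDDCCDDCCD ⇒ AD·DC·CD·CD·DC·DC·CD·CD·DC·DC·CD
    B ↦ AD

A->B, B->AD, C->DC, D->CD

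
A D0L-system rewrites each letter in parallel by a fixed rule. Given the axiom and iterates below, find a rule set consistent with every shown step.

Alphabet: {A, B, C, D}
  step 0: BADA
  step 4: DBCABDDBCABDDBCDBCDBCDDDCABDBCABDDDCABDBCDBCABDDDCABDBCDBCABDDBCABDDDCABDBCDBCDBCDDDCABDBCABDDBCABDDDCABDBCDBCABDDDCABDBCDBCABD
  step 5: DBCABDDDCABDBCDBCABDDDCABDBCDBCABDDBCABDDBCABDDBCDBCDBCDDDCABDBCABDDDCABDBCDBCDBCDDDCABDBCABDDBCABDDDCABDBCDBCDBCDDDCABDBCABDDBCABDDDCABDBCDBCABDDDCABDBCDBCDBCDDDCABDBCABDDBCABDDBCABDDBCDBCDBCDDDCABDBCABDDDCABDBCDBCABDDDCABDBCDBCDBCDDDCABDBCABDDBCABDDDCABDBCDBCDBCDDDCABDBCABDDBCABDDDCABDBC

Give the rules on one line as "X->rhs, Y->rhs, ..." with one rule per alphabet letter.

  step 4 ⇒ step 5: DBCABDDBCABDDBCDBCDBCDDDCABDBCABDDDCABDBCDBCABDDDCABDBCDBCABDDBCABDDDCABDBCDBCDBCDDDCABDBCABDDBCABDDDCABDBCDBCABDDDCABDBCDBCABD ⇒ DBC·AB·D·DDC·AB·DBC·DBC·AB·D·DDC·AB·DBC·DBC·AB·D·DBC·AB·D·DBC·AB·D·DBC·DBC·DBC·D·DDC·AB·DBC·AB·D·DDC·AB·DBC·DBC·DBC·D·DDC·AB·DBC·AB·D·DBC·AB·D·DDC·AB·DBC·DBC·DBC·D·DDC·AB·DBC·AB·D·DBC·AB·D·DDC·AB·DBC·DBC·AB·D·DDC·AB·DBC·DBC·DBC·D·DDC·AB·DBC·AB·D·DBC·AB·D·DBC·AB·D·DBC·DBC·DBC·D·DDC·AB·DBC·AB·D·DDC·AB·DBC·DBC·AB·D·DDC·AB·DBC·DBC·DBC·D·DDC·AB·DBC·AB·D·DBC·AB·D·DDC·AB·DBC·DBC·DBC·D·DDC·AB·DBC·AB·D·DBC·AB·D·DDC·AB·DBC
    A ↦ DDC
    B ↦ AB
    C ↦ D
    D ↦ DBC

A->DDC, B->AB, C->D, D->DBC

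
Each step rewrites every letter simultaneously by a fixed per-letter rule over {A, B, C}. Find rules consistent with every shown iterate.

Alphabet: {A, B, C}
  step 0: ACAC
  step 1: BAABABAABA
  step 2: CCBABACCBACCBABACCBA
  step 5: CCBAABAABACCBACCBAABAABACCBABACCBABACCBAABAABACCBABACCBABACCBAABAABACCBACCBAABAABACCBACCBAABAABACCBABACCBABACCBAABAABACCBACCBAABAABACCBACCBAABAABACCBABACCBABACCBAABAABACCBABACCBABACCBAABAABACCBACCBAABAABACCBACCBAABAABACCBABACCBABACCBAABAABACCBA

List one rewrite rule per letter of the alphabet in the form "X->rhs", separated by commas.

A->BA, B->CC, C->ABA

  step 1 ⇒ step 2: BAABABAABA ⇒ CC·BA·BA·CC·BA·CC·BA·BA·CC·BA
    A ↦ BA
    B ↦ CC
  step 0 ⇒ step 1: ACAC ⇒ BA·ABA·BA·ABA
    C ↦ ABA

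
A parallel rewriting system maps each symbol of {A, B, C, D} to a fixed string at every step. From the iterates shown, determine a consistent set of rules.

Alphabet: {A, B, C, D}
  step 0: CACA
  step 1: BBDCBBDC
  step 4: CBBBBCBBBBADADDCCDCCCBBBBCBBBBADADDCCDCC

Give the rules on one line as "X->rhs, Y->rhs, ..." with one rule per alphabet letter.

A->DC, B->AD, C->BB, D->C

  step 0 ⇒ step 1: CACA ⇒ BB·DC·BB·DC
    A ↦ DC
    C ↦ BB
    B ↦ AD  (constrained at step 1)
    D ↦ C  (constrained at step 1)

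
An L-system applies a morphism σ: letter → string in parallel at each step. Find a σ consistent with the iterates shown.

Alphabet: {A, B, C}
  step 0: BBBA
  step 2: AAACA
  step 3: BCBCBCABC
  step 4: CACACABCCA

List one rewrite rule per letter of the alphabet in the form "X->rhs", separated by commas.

A->BC, B->C, C->A

  step 3 ⇒ step 4: BCBCBCABC ⇒ C·A·C·A·C·A·BC·C·A
    A ↦ BC
    B ↦ C
    C ↦ A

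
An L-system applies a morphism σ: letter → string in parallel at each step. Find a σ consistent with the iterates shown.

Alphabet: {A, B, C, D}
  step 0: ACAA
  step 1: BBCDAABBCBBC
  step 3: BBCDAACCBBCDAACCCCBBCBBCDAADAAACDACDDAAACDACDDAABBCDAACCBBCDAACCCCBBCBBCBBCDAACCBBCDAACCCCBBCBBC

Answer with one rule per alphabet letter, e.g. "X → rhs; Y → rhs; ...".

A->BBC, B->ACD, C->DAA, D->CC

  step 0 ⇒ step 1: ACAA ⇒ BBC·DAA·BBC·BBC
    A ↦ BBC
    C ↦ DAA
    B ↦ ACD  (constrained at step 1)
    D ↦ CC  (constrained at step 1)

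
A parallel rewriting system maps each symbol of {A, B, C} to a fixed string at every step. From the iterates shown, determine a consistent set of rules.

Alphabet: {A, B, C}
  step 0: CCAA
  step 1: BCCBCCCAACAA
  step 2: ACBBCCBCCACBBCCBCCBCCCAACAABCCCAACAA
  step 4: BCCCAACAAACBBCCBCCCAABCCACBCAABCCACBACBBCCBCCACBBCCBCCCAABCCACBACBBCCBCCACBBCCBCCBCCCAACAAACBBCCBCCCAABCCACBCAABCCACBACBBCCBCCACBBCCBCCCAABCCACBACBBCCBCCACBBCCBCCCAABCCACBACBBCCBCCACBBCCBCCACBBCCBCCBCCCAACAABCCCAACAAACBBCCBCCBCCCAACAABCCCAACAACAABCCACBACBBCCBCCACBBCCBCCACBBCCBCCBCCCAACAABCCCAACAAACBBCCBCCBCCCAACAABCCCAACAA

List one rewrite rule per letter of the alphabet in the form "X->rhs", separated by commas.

A->CAA, B->ACB, C->BCC

  step 1 ⇒ step 2: BCCBCCCAACAA ⇒ ACB·BCC·BCC·ACB·BCC·BCC·BCC·CAA·CAA·BCC·CAA·CAA
    A ↦ CAA
    B ↦ ACB
    C ↦ BCC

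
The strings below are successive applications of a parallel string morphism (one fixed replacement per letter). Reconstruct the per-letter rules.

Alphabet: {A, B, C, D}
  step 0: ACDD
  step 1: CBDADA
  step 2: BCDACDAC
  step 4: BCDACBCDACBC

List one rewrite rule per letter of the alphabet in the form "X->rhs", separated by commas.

  step 1 ⇒ step 2: CBDADA ⇒ B·C·DA·C·DA·C
    A ↦ C
    B ↦ C
    C ↦ B
    D ↦ DA

A->C, B->C, C->B, D->DA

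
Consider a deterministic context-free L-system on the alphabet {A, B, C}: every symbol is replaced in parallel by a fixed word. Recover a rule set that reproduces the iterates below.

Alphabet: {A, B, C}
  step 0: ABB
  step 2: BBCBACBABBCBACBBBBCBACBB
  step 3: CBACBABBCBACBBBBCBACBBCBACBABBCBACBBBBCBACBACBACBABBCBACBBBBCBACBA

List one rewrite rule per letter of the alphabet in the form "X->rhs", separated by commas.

  step 2 ⇒ step 3: BBCBACBABBCBACBBBBCBACBB ⇒ CBA·CBA·BB·CBA·CBB·BB·CBA·CBB·CBA·CBA·BB·CBA·CBB·BB·CBA·CBA·CBA·CBA·BB·CBA·CBB·BB·CBA·CBA
    A ↦ CBB
    B ↦ CBA
    C ↦ BB

A->CBB, B->CBA, C->BB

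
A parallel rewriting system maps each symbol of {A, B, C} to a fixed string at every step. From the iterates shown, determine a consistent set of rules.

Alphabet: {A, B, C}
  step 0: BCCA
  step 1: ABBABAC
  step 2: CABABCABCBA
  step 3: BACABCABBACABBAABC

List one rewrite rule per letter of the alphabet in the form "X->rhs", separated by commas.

  step 2 ⇒ step 3: CABABCABCBA ⇒ BA·C·AB·C·AB·BA·C·AB·BA·AB·C
    A ↦ C
    B ↦ AB
    C ↦ BA

A->C, B->AB, C->BA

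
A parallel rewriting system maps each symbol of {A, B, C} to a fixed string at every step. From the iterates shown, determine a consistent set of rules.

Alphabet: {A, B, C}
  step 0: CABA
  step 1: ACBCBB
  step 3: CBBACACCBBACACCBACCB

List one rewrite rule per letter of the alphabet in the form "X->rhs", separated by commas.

A->B, B->CB, C->AC

  step 0 ⇒ step 1: CABA ⇒ AC·B·CB·B
    A ↦ B
    B ↦ CB
    C ↦ AC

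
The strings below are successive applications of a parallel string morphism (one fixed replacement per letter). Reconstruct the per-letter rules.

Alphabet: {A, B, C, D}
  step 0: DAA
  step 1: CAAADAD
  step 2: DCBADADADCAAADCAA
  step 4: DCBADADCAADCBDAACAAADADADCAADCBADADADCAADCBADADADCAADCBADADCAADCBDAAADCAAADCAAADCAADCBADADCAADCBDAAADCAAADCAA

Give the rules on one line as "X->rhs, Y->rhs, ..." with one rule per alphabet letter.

  step 1 ⇒ step 2: CAAADAD ⇒ DCB·AD·AD·AD·CAA·AD·CAA
    A ↦ AD
    C ↦ DCB
    D ↦ CAA
    B ↦ DAA  (constrained at step 2)

A->AD, B->DAA, C->DCB, D->CAA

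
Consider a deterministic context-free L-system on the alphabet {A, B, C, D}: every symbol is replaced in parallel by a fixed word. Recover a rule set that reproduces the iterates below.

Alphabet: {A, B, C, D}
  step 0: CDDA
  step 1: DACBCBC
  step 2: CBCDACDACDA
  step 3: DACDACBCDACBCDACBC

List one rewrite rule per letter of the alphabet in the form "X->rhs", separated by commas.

A->C, B->C, C->DA, D->CB

  step 2 ⇒ step 3: CBCDACDACDA ⇒ DA·C·DA·CB·C·DA·CB·C·DA·CB·C
    A ↦ C
    B ↦ C
    C ↦ DA
    D ↦ CB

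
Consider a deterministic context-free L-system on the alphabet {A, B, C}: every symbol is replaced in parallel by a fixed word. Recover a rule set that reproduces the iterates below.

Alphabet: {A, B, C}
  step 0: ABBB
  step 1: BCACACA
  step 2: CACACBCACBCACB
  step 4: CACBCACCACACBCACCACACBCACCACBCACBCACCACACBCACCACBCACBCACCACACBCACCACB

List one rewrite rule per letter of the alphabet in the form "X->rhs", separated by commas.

  step 1 ⇒ step 2: BCACACA ⇒ CA·CAC·B·CAC·B·CAC·B
    A ↦ B
    B ↦ CA
    C ↦ CAC

A->B, B->CA, C->CAC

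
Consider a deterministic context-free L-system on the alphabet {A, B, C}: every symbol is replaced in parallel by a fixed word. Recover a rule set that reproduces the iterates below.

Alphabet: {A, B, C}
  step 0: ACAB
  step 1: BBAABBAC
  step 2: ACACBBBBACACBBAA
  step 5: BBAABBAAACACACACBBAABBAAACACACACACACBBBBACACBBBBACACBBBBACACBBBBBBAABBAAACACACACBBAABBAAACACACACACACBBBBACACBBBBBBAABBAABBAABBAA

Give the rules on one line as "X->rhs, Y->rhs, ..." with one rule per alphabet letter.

A->BB, B->AC, C->AA

  step 1 ⇒ step 2: BBAABBAC ⇒ AC·AC·BB·BB·AC·AC·BB·AA
    A ↦ BB
    B ↦ AC
    C ↦ AA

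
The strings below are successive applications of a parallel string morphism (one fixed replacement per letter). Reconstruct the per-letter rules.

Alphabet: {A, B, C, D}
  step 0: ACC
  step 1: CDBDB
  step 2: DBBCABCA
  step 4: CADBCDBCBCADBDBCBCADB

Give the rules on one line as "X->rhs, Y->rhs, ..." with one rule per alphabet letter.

A->C, B->CA, C->DB, D->B

  step 1 ⇒ step 2: CDBDB ⇒ DB·B·CA·B·CA
    B ↦ CA
    C ↦ DB
    D ↦ B
  step 0 ⇒ step 1: ACC ⇒ C·DB·DB
    A ↦ C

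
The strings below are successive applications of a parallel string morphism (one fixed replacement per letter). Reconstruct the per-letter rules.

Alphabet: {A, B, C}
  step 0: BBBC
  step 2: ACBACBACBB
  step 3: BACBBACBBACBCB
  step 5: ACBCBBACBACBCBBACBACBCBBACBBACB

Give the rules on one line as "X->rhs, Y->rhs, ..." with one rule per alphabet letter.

  step 2 ⇒ step 3: ACBACBACBB ⇒ B·A·CB·B·A·CB·B·A·CB·CB
    A ↦ B
    B ↦ CB
    C ↦ A

A->B, B->CB, C->A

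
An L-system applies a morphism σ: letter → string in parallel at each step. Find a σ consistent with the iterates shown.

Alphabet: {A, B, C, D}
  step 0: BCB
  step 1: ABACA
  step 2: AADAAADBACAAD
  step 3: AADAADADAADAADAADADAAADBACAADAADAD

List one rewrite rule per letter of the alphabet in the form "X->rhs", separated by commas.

  step 2 ⇒ step 3: AADAAADBACAAD ⇒ AAD·AAD·AD·AAD·AAD·AAD·AD·A·AAD·BAC·AAD·AAD·AD
    A ↦ AAD
    B ↦ A
    C ↦ BAC
    D ↦ AD

A->AAD, B->A, C->BAC, D->AD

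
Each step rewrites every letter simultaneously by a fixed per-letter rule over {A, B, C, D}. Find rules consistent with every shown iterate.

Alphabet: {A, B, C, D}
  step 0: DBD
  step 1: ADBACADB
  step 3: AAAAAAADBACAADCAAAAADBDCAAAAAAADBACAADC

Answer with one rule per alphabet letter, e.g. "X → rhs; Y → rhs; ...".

A->AA, B->AC, C->DC, D->ADB

  step 0 ⇒ step 1: DBD ⇒ ADB·AC·ADB
    B ↦ AC
    D ↦ ADB
    A ↦ AA  (constrained at step 1)
    C ↦ DC  (constrained at step 1)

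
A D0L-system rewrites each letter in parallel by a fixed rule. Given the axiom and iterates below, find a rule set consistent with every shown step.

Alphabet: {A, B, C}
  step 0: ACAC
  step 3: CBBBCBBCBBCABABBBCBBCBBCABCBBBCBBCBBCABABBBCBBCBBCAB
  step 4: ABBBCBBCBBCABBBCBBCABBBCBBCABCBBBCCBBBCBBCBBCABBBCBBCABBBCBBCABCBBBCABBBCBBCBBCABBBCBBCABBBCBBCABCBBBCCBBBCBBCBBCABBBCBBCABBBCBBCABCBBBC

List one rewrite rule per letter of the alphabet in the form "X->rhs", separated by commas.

  step 3 ⇒ step 4: CBBBCBBCBBCABABBBCBBCBBCABCBBBCBBCBBCABABBBCBBCBBCAB ⇒ AB·BBC·BBC·BBC·AB·BBC·BBC·AB·BBC·BBC·AB·CB·BBC·CB·BBC·BBC·BBC·AB·BBC·BBC·AB·BBC·BBC·AB·CB·BBC·AB·BBC·BBC·BBC·AB·BBC·BBC·AB·BBC·BBC·AB·CB·BBC·CB·BBC·BBC·BBC·AB·BBC·BBC·AB·BBC·BBC·AB·CB·BBC
    A ↦ CB
    B ↦ BBC
    C ↦ AB

A->CB, B->BBC, C->AB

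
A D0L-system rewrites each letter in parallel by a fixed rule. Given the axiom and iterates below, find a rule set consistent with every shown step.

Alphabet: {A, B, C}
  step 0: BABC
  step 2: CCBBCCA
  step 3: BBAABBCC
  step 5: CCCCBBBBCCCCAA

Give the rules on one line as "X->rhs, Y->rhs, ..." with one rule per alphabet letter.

A->CC, B->A, C->B

  step 2 ⇒ step 3: CCBBCCA ⇒ B·B·A·A·B·B·CC
    A ↦ CC
    B ↦ A
    C ↦ B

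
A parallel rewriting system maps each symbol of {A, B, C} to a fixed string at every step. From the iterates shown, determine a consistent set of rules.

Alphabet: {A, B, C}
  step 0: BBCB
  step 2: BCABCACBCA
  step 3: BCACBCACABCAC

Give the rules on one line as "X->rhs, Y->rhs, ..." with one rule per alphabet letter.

A->C, B->BC, C->A

  step 2 ⇒ step 3: BCABCACBCA ⇒ BC·A·C·BC·A·C·A·BC·A·C
    A ↦ C
    B ↦ BC
    C ↦ A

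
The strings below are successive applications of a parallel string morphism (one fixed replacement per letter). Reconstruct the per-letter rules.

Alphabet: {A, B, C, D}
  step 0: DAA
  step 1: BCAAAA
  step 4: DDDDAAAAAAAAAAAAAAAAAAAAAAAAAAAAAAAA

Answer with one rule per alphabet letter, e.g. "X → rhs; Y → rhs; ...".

A->AA, B->D, C->D, D->BC

  step 0 ⇒ step 1: DAA ⇒ BC·AA·AA
    A ↦ AA
    D ↦ BC
    B ↦ D  (constrained at step 1)
    C ↦ D  (constrained at step 1)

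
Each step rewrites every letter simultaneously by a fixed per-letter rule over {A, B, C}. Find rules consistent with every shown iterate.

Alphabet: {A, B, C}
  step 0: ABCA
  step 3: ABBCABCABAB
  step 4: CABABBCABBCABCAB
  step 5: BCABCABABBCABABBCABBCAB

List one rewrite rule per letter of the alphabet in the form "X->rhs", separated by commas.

  step 4 ⇒ step 5: CABABBCABBCABCAB ⇒ B·C·AB·C·AB·AB·B·C·AB·AB·B·C·AB·B·C·AB
    A ↦ C
    B ↦ AB
    C ↦ B

A->C, B->AB, C->B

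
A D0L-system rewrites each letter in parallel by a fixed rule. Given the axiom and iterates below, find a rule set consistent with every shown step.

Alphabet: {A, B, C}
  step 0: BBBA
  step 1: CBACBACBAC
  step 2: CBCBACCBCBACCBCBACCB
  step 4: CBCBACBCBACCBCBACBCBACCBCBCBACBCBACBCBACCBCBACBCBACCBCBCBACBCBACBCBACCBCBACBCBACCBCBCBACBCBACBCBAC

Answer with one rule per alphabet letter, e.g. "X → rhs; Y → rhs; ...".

A->C, B->CBA, C->CB

  step 1 ⇒ step 2: CBACBACBAC ⇒ CB·CBA·C·CB·CBA·C·CB·CBA·C·CB
    A ↦ C
    B ↦ CBA
    C ↦ CB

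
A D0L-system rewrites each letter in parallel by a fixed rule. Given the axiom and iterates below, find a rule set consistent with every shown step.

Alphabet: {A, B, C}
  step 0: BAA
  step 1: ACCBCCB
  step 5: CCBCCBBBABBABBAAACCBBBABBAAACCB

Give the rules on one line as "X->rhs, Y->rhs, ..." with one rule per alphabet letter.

  step 0 ⇒ step 1: BAA ⇒ A·CCB·CCB
    A ↦ CCB
    B ↦ A
    C ↦ B  (constrained at step 1)

A->CCB, B->A, C->B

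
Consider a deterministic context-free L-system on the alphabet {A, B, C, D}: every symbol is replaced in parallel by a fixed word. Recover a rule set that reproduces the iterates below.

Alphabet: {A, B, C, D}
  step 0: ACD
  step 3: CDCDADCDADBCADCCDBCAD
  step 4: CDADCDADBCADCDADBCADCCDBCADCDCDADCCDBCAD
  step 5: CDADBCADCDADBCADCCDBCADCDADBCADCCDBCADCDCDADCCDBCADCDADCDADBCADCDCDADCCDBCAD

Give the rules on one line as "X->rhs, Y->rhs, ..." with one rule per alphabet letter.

  step 4 ⇒ step 5: CDADCDADBCADCDADBCADCCDBCADCDCDADCCDBCAD ⇒ CD·AD·BC·AD·CD·AD·BC·AD·C·CD·BC·AD·CD·AD·BC·AD·C·CD·BC·AD·CD·CD·AD·C·CD·BC·AD·CD·AD·CD·AD·BC·AD·CD·CD·AD·C·CD·BC·AD
    A ↦ BC
    B ↦ C
    C ↦ CD
    D ↦ AD

A->BC, B->C, C->CD, D->AD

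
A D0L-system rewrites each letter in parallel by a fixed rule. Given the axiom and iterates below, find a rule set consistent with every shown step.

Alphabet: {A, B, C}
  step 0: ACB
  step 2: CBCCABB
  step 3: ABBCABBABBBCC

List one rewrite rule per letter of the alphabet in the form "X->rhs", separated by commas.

A->B, B->C, C->ABB

  step 2 ⇒ step 3: CBCCABB ⇒ ABB·C·ABB·ABB·B·C·C
    A ↦ B
    B ↦ C
    C ↦ ABB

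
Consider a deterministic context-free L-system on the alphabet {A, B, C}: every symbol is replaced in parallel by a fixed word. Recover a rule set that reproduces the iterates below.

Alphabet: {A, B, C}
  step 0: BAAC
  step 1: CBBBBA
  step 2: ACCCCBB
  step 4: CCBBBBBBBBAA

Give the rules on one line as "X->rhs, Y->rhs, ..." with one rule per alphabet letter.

  step 1 ⇒ step 2: CBBBBA ⇒ A·C·C·C·C·BB
    A ↦ BB
    B ↦ C
    C ↦ A

A->BB, B->C, C->A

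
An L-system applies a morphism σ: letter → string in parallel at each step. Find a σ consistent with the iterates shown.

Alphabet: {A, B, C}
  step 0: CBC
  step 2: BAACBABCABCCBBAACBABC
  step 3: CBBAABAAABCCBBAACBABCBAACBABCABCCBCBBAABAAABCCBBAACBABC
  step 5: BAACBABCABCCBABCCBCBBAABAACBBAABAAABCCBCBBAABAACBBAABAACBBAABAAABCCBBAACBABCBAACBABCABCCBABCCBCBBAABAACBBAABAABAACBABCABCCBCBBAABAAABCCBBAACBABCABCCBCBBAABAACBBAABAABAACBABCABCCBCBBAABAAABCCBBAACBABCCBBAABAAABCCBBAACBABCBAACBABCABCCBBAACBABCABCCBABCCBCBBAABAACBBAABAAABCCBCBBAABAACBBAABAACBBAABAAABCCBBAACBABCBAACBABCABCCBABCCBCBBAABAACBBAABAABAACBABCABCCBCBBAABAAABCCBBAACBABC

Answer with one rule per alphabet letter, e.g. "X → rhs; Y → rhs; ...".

A->BAA, B->CB, C->ABC

  step 2 ⇒ step 3: BAACBABCABCCBBAACBABC ⇒ CB·BAA·BAA·ABC·CB·BAA·CB·ABC·BAA·CB·ABC·ABC·CB·CB·BAA·BAA·ABC·CB·BAA·CB·ABC
    A ↦ BAA
    B ↦ CB
    C ↦ ABC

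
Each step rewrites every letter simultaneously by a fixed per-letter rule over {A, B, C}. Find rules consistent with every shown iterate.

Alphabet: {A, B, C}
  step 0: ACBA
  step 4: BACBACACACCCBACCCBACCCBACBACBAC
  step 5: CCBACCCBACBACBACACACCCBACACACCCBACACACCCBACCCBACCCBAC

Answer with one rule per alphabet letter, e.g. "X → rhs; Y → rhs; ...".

A->B, B->CC, C->AC

  step 4 ⇒ step 5: BACBACACACCCBACCCBACCCBACBACBAC ⇒ CC·B·AC·CC·B·AC·B·AC·B·AC·AC·AC·CC·B·AC·AC·AC·CC·B·AC·AC·AC·CC·B·AC·CC·B·AC·CC·B·AC
    A ↦ B
    B ↦ CC
    C ↦ AC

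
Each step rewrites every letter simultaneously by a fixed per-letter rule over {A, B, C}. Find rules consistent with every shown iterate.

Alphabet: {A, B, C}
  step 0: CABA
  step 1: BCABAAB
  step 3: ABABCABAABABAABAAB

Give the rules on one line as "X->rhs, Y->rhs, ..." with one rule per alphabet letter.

  step 0 ⇒ step 1: CABA ⇒ BC·AB·A·AB
    A ↦ AB
    B ↦ A
    C ↦ BC

A->AB, B->A, C->BC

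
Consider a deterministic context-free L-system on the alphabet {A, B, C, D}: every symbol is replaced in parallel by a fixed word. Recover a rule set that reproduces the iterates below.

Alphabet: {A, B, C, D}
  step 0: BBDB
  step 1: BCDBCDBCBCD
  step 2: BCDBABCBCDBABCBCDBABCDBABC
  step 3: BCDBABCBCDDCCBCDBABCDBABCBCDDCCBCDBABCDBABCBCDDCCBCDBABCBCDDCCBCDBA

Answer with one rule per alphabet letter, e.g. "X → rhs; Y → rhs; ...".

  step 2 ⇒ step 3: BCDBABCBCDBABCBCDBABCDBABC ⇒ BCD·BA·BC·BCD·DCC·BCD·BA·BCD·BA·BC·BCD·DCC·BCD·BA·BCD·BA·BC·BCD·DCC·BCD·BA·BC·BCD·DCC·BCD·BA
    A ↦ DCC
    B ↦ BCD
    C ↦ BA
    D ↦ BC

A->DCC, B->BCD, C->BA, D->BC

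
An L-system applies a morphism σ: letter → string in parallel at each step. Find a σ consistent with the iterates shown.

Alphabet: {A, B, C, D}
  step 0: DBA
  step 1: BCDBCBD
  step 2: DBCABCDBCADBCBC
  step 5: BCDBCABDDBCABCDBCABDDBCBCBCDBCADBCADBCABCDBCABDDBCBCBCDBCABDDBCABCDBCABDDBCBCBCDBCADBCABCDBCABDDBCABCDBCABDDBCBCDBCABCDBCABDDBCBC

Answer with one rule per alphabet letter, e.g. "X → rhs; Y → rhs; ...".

A->BD, B->DBC, C->A, D->BC

  step 1 ⇒ step 2: BCDBCBD ⇒ DBC·A·BC·DBC·A·DBC·BC
    B ↦ DBC
    C ↦ A
    D ↦ BC
  step 0 ⇒ step 1: DBA ⇒ BC·DBC·BD
    A ↦ BD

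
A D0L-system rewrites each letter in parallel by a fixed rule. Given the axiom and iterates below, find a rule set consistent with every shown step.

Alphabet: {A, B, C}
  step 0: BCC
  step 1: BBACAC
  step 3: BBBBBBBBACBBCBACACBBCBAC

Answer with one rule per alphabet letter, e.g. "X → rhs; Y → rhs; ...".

A->CB, B->BB, C->AC

  step 0 ⇒ step 1: BCC ⇒ BB·AC·AC
    B ↦ BB
    C ↦ AC
    A ↦ CB  (constrained at step 1)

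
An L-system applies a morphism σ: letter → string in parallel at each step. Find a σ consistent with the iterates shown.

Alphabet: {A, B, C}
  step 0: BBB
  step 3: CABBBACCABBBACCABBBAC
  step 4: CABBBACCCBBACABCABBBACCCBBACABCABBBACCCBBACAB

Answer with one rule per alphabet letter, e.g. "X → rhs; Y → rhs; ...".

  step 3 ⇒ step 4: CABBBACCABBBACCABBBAC ⇒ CAB·BBA·C·C·C·BBA·CAB·CAB·BBA·C·C·C·BBA·CAB·CAB·BBA·C·C·C·BBA·CAB
    A ↦ BBA
    B ↦ C
    C ↦ CAB

A->BBA, B->C, C->CAB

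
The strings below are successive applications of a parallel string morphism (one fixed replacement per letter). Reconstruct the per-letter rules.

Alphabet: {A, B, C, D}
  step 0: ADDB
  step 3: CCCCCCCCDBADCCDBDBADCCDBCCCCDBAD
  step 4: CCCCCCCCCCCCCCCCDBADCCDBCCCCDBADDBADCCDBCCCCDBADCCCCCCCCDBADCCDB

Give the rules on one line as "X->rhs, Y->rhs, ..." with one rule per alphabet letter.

  step 3 ⇒ step 4: CCCCCCCCDBADCCDBDBADCCDBCCCCDBAD ⇒ CC·CC·CC·CC·CC·CC·CC·CC·DB·AD·CC·DB·CC·CC·DB·AD·DB·AD·CC·DB·CC·CC·DB·AD·CC·CC·CC·CC·DB·AD·CC·DB
    A ↦ CC
    B ↦ AD
    C ↦ CC
    D ↦ DB

A->CC, B->AD, C->CC, D->DB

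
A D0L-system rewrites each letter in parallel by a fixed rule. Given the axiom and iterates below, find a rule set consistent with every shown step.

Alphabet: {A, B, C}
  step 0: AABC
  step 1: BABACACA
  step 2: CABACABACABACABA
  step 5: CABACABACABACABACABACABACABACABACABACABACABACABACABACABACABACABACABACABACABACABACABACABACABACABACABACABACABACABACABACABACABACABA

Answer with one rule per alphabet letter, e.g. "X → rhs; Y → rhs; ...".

A->BA, B->CA, C->CA

  step 1 ⇒ step 2: BABACACA ⇒ CA·BA·CA·BA·CA·BA·CA·BA
    A ↦ BA
    B ↦ CA
    C ↦ CA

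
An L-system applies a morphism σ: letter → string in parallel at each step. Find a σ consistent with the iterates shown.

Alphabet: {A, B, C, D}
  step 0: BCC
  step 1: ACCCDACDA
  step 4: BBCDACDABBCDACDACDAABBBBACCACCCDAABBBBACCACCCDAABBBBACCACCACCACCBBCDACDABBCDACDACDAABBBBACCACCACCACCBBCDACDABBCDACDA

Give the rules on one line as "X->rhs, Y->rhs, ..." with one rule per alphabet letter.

A->BB, B->ACC, C->CDA, D->A

  step 0 ⇒ step 1: BCC ⇒ ACC·CDA·CDA
    B ↦ ACC
    C ↦ CDA
    A ↦ BB  (constrained at step 1)
    D ↦ A  (constrained at step 1)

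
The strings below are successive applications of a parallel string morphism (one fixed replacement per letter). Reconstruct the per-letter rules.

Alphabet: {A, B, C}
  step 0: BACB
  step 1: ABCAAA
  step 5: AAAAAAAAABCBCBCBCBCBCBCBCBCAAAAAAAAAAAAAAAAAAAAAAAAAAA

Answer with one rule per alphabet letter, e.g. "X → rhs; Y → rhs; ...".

A->BC, B->A, C->AA

  step 0 ⇒ step 1: BACB ⇒ A·BC·AA·A
    A ↦ BC
    B ↦ A
    C ↦ AA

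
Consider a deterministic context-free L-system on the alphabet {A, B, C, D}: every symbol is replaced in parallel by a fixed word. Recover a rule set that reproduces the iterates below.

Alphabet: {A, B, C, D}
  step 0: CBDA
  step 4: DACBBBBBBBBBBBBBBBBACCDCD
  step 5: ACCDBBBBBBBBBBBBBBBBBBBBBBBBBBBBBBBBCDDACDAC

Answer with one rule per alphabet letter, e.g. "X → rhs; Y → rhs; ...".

  step 4 ⇒ step 5: DACBBBBBBBBBBBBBBBBACCDCD ⇒ AC·C·D·BB·BB·BB·BB·BB·BB·BB·BB·BB·BB·BB·BB·BB·BB·BB·BB·C·D·D·AC·D·AC
    A ↦ C
    B ↦ BB
    C ↦ D
    D ↦ AC

A->C, B->BB, C->D, D->AC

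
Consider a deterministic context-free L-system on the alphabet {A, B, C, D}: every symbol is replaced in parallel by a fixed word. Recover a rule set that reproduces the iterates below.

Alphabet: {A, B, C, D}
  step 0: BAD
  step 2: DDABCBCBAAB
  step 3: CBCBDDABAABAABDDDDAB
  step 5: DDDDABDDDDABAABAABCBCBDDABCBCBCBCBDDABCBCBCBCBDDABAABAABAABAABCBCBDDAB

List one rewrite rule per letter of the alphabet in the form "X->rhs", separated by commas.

A->DD, B->AB, C->A, D->CB

  step 2 ⇒ step 3: DDABCBCBAAB ⇒ CB·CB·DD·AB·A·AB·A·AB·DD·DD·AB
    A ↦ DD
    B ↦ AB
    C ↦ A
    D ↦ CB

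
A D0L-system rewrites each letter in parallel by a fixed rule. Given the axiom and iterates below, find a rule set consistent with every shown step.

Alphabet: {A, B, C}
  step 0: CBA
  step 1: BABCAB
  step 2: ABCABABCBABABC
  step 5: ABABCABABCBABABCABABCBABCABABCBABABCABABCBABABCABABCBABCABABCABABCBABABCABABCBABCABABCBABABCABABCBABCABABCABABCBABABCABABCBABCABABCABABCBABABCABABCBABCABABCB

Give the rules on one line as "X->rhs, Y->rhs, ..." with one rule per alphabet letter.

  step 1 ⇒ step 2: BABCAB ⇒ ABC·AB·ABC·B·AB·ABC
    A ↦ AB
    B ↦ ABC
    C ↦ B

A->AB, B->ABC, C->B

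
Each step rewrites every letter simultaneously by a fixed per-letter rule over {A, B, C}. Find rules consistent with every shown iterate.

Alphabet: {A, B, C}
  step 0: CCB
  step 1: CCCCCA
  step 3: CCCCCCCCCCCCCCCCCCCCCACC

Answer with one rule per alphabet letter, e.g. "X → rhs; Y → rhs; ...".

  step 0 ⇒ step 1: CCB ⇒ CC·CC·CA
    B ↦ CA
    C ↦ CC
    A ↦ BC  (constrained at step 1)

A->BC, B->CA, C->CC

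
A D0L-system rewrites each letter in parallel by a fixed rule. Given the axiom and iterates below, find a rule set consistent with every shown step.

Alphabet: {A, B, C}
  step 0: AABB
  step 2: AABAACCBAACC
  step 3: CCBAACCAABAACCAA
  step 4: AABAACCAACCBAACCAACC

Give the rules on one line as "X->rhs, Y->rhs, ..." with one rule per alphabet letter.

A->C, B->BAA, C->A

  step 3 ⇒ step 4: CCBAACCAABAACCAA ⇒ A·A·BAA·C·C·A·A·C·C·BAA·C·C·A·A·C·C
    A ↦ C
    B ↦ BAA
    C ↦ A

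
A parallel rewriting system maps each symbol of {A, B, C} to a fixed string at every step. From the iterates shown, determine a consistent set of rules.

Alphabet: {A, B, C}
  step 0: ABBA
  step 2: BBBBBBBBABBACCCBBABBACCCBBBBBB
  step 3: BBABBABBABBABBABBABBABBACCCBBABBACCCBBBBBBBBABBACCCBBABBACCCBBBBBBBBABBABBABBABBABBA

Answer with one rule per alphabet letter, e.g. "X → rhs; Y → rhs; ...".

A->CCC, B->BBA, C->BB

  step 2 ⇒ step 3: BBBBBBBBABBACCCBBABBACCCBBBBBB ⇒ BBA·BBA·BBA·BBA·BBA·BBA·BBA·BBA·CCC·BBA·BBA·CCC·BB·BB·BB·BBA·BBA·CCC·BBA·BBA·CCC·BB·BB·BB·BBA·BBA·BBA·BBA·BBA·BBA
    A ↦ CCC
    B ↦ BBA
    C ↦ BB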